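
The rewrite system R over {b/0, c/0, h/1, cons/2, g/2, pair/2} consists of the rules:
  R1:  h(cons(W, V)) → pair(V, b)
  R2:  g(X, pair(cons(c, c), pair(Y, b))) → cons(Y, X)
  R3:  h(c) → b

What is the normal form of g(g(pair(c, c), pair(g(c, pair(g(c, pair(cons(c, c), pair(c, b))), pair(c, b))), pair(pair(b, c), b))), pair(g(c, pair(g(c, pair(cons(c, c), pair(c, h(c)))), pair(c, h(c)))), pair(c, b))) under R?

cons(c, cons(pair(b, c), pair(c, c)))

1. g(g(pair(c, c), pair(g(c, pair(g(c, pair(cons(c, c), pair(c, b))), pair(c, b))), pair(pair(b, c), b))), pair(g(c, pair(g(c, pair(cons(c, c), pair(c, h(c)))), pair(c, h(c)))), pair(c, b)))  →  g(g(pair(c, c), pair(g(c, pair(cons(c, c), pair(c, b))), pair(pair(b, c), b))), pair(g(c, pair(g(c, pair(cons(c, c), pair(c, h(c)))), pair(c, h(c)))), pair(c, b)))   [R2 at 1.2.1.2.1]
2. g(g(pair(c, c), pair(g(c, pair(cons(c, c), pair(c, b))), pair(pair(b, c), b))), pair(g(c, pair(g(c, pair(cons(c, c), pair(c, h(c)))), pair(c, h(c)))), pair(c, b)))  →  g(g(pair(c, c), pair(cons(c, c), pair(pair(b, c), b))), pair(g(c, pair(g(c, pair(cons(c, c), pair(c, h(c)))), pair(c, h(c)))), pair(c, b)))   [R2 at 1.2.1]
3. g(g(pair(c, c), pair(cons(c, c), pair(pair(b, c), b))), pair(g(c, pair(g(c, pair(cons(c, c), pair(c, h(c)))), pair(c, h(c)))), pair(c, b)))  →  g(cons(pair(b, c), pair(c, c)), pair(g(c, pair(g(c, pair(cons(c, c), pair(c, h(c)))), pair(c, h(c)))), pair(c, b)))   [R2 at 1]
4. g(cons(pair(b, c), pair(c, c)), pair(g(c, pair(g(c, pair(cons(c, c), pair(c, h(c)))), pair(c, h(c)))), pair(c, b)))  →  g(cons(pair(b, c), pair(c, c)), pair(g(c, pair(g(c, pair(cons(c, c), pair(c, b))), pair(c, h(c)))), pair(c, b)))   [R3 at 2.1.2.1.2.2.2]
5. g(cons(pair(b, c), pair(c, c)), pair(g(c, pair(g(c, pair(cons(c, c), pair(c, b))), pair(c, h(c)))), pair(c, b)))  →  g(cons(pair(b, c), pair(c, c)), pair(g(c, pair(cons(c, c), pair(c, h(c)))), pair(c, b)))   [R2 at 2.1.2.1]
6. g(cons(pair(b, c), pair(c, c)), pair(g(c, pair(cons(c, c), pair(c, h(c)))), pair(c, b)))  →  g(cons(pair(b, c), pair(c, c)), pair(g(c, pair(cons(c, c), pair(c, b))), pair(c, b)))   [R3 at 2.1.2.2.2]
7. g(cons(pair(b, c), pair(c, c)), pair(g(c, pair(cons(c, c), pair(c, b))), pair(c, b)))  →  g(cons(pair(b, c), pair(c, c)), pair(cons(c, c), pair(c, b)))   [R2 at 2.1]
8. g(cons(pair(b, c), pair(c, c)), pair(cons(c, c), pair(c, b)))  →  cons(c, cons(pair(b, c), pair(c, c)))   [R2 at ε]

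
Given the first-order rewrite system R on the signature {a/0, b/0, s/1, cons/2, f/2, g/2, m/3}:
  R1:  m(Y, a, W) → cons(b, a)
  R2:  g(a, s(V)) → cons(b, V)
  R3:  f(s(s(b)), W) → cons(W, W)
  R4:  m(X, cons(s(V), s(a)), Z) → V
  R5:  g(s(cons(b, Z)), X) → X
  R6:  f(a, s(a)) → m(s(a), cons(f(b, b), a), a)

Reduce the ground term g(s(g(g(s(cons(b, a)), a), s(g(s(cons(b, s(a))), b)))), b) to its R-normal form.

b

1. g(s(g(g(s(cons(b, a)), a), s(g(s(cons(b, s(a))), b)))), b)  →  g(s(g(a, s(g(s(cons(b, s(a))), b)))), b)   [R5 at 1.1.1]
2. g(s(g(a, s(g(s(cons(b, s(a))), b)))), b)  →  g(s(cons(b, g(s(cons(b, s(a))), b))), b)   [R2 at 1.1]
3. g(s(cons(b, g(s(cons(b, s(a))), b))), b)  →  b   [R5 at ε]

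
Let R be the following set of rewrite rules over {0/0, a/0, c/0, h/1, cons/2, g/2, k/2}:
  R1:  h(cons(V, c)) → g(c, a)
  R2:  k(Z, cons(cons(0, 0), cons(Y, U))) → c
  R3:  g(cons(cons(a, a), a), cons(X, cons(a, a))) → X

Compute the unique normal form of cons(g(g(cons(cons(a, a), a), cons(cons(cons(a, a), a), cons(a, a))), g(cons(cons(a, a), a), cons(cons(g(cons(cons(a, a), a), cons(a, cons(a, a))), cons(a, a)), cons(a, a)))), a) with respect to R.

1. cons(g(g(cons(cons(a, a), a), cons(cons(cons(a, a), a), cons(a, a))), g(cons(cons(a, a), a), cons(cons(g(cons(cons(a, a), a), cons(a, cons(a, a))), cons(a, a)), cons(a, a)))), a)  →  cons(g(cons(cons(a, a), a), g(cons(cons(a, a), a), cons(cons(g(cons(cons(a, a), a), cons(a, cons(a, a))), cons(a, a)), cons(a, a)))), a)   [R3 at 1.1]
2. cons(g(cons(cons(a, a), a), g(cons(cons(a, a), a), cons(cons(g(cons(cons(a, a), a), cons(a, cons(a, a))), cons(a, a)), cons(a, a)))), a)  →  cons(g(cons(cons(a, a), a), cons(g(cons(cons(a, a), a), cons(a, cons(a, a))), cons(a, a))), a)   [R3 at 1.2]
3. cons(g(cons(cons(a, a), a), cons(g(cons(cons(a, a), a), cons(a, cons(a, a))), cons(a, a))), a)  →  cons(g(cons(cons(a, a), a), cons(a, cons(a, a))), a)   [R3 at 1]
4. cons(g(cons(cons(a, a), a), cons(a, cons(a, a))), a)  →  cons(a, a)   [R3 at 1]

cons(a, a)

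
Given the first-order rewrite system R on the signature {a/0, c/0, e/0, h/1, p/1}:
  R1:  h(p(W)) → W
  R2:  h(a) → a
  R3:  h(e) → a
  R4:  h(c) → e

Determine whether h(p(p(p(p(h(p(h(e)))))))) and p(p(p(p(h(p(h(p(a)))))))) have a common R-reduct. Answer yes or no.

Reduce t₁ = h(p(p(p(p(h(p(h(e)))))))):
1. h(p(p(p(p(h(p(h(e))))))))  →  p(p(p(h(p(h(e))))))   [R1 at ε]
2. p(p(p(h(p(h(e))))))  →  p(p(p(h(e))))   [R1 at 1.1.1]
3. p(p(p(h(e))))  →  p(p(p(a)))   [R3 at 1.1.1]

Reduce t₂ = p(p(p(p(h(p(h(p(a)))))))):
1. p(p(p(p(h(p(h(p(a))))))))  →  p(p(p(p(h(p(a))))))   [R1 at 1.1.1.1]
2. p(p(p(p(h(p(a))))))  →  p(p(p(p(a))))   [R1 at 1.1.1.1]

no — NF(t₁) = p(p(p(a))), NF(t₂) = p(p(p(p(a))))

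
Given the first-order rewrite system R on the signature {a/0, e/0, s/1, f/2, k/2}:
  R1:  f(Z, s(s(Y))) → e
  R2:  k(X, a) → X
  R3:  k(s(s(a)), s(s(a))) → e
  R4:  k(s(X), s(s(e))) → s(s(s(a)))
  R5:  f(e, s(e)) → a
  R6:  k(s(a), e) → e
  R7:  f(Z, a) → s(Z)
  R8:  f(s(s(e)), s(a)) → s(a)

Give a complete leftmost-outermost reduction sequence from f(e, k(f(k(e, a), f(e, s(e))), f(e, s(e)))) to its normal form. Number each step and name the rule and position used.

1. f(e, k(f(k(e, a), f(e, s(e))), f(e, s(e))))  →  f(e, k(f(e, f(e, s(e))), f(e, s(e))))   [R2 at 2.1.1]
2. f(e, k(f(e, f(e, s(e))), f(e, s(e))))  →  f(e, k(f(e, a), f(e, s(e))))   [R5 at 2.1.2]
3. f(e, k(f(e, a), f(e, s(e))))  →  f(e, k(s(e), f(e, s(e))))   [R7 at 2.1]
4. f(e, k(s(e), f(e, s(e))))  →  f(e, k(s(e), a))   [R5 at 2.2]
5. f(e, k(s(e), a))  →  f(e, s(e))   [R2 at 2]
6. f(e, s(e))  →  a   [R5 at ε]

a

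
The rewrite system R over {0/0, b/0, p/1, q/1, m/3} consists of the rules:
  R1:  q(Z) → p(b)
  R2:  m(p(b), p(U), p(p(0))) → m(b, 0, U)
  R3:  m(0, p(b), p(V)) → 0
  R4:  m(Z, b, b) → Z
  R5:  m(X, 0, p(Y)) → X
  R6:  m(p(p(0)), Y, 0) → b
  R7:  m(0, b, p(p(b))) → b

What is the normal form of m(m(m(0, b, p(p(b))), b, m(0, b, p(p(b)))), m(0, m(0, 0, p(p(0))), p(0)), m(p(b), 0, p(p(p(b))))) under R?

b

1. m(m(m(0, b, p(p(b))), b, m(0, b, p(p(b)))), m(0, m(0, 0, p(p(0))), p(0)), m(p(b), 0, p(p(p(b)))))  →  m(m(b, b, m(0, b, p(p(b)))), m(0, m(0, 0, p(p(0))), p(0)), m(p(b), 0, p(p(p(b)))))   [R7 at 1.1]
2. m(m(b, b, m(0, b, p(p(b)))), m(0, m(0, 0, p(p(0))), p(0)), m(p(b), 0, p(p(p(b)))))  →  m(m(b, b, b), m(0, m(0, 0, p(p(0))), p(0)), m(p(b), 0, p(p(p(b)))))   [R7 at 1.3]
3. m(m(b, b, b), m(0, m(0, 0, p(p(0))), p(0)), m(p(b), 0, p(p(p(b)))))  →  m(b, m(0, m(0, 0, p(p(0))), p(0)), m(p(b), 0, p(p(p(b)))))   [R4 at 1]
4. m(b, m(0, m(0, 0, p(p(0))), p(0)), m(p(b), 0, p(p(p(b)))))  →  m(b, m(0, 0, p(0)), m(p(b), 0, p(p(p(b)))))   [R5 at 2.2]
5. m(b, m(0, 0, p(0)), m(p(b), 0, p(p(p(b)))))  →  m(b, 0, m(p(b), 0, p(p(p(b)))))   [R5 at 2]
6. m(b, 0, m(p(b), 0, p(p(p(b)))))  →  m(b, 0, p(b))   [R5 at 3]
7. m(b, 0, p(b))  →  b   [R5 at ε]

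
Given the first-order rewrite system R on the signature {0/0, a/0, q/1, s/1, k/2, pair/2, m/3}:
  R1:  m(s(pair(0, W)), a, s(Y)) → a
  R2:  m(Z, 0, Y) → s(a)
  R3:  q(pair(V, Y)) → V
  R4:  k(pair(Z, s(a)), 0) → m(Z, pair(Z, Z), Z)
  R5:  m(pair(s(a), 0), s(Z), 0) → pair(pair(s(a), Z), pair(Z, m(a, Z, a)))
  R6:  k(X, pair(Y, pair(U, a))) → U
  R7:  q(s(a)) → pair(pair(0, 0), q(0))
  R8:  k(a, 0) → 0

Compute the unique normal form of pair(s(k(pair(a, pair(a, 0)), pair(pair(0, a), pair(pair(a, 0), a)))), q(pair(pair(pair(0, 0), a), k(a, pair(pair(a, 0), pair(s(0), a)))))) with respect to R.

pair(s(pair(a, 0)), pair(pair(0, 0), a))

1. pair(s(k(pair(a, pair(a, 0)), pair(pair(0, a), pair(pair(a, 0), a)))), q(pair(pair(pair(0, 0), a), k(a, pair(pair(a, 0), pair(s(0), a))))))  →  pair(s(pair(a, 0)), q(pair(pair(pair(0, 0), a), k(a, pair(pair(a, 0), pair(s(0), a))))))   [R6 at 1.1]
2. pair(s(pair(a, 0)), q(pair(pair(pair(0, 0), a), k(a, pair(pair(a, 0), pair(s(0), a))))))  →  pair(s(pair(a, 0)), pair(pair(0, 0), a))   [R3 at 2]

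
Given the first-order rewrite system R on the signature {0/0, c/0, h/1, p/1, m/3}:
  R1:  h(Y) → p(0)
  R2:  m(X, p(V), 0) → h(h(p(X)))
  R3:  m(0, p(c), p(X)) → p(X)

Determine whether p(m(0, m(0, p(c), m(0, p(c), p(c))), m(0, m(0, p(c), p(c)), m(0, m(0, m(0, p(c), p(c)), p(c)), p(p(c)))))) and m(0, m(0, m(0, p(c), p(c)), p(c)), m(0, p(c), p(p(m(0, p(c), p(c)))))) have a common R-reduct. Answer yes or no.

Reduce t₁ = p(m(0, m(0, p(c), m(0, p(c), p(c))), m(0, m(0, p(c), p(c)), m(0, m(0, m(0, p(c), p(c)), p(c)), p(p(c)))))):
1. p(m(0, m(0, p(c), m(0, p(c), p(c))), m(0, m(0, p(c), p(c)), m(0, m(0, m(0, p(c), p(c)), p(c)), p(p(c))))))  →  p(m(0, m(0, p(c), p(c)), m(0, m(0, p(c), p(c)), m(0, m(0, m(0, p(c), p(c)), p(c)), p(p(c))))))   [R3 at 1.2.3]
2. p(m(0, m(0, p(c), p(c)), m(0, m(0, p(c), p(c)), m(0, m(0, m(0, p(c), p(c)), p(c)), p(p(c))))))  →  p(m(0, p(c), m(0, m(0, p(c), p(c)), m(0, m(0, m(0, p(c), p(c)), p(c)), p(p(c))))))   [R3 at 1.2]
3. p(m(0, p(c), m(0, m(0, p(c), p(c)), m(0, m(0, m(0, p(c), p(c)), p(c)), p(p(c))))))  →  p(m(0, p(c), m(0, p(c), m(0, m(0, m(0, p(c), p(c)), p(c)), p(p(c))))))   [R3 at 1.3.2]
4. p(m(0, p(c), m(0, p(c), m(0, m(0, m(0, p(c), p(c)), p(c)), p(p(c))))))  →  p(m(0, p(c), m(0, p(c), m(0, m(0, p(c), p(c)), p(p(c))))))   [R3 at 1.3.3.2.2]
5. p(m(0, p(c), m(0, p(c), m(0, m(0, p(c), p(c)), p(p(c))))))  →  p(m(0, p(c), m(0, p(c), m(0, p(c), p(p(c))))))   [R3 at 1.3.3.2]
6. p(m(0, p(c), m(0, p(c), m(0, p(c), p(p(c))))))  →  p(m(0, p(c), m(0, p(c), p(p(c)))))   [R3 at 1.3.3]
7. p(m(0, p(c), m(0, p(c), p(p(c)))))  →  p(m(0, p(c), p(p(c))))   [R3 at 1.3]
8. p(m(0, p(c), p(p(c))))  →  p(p(p(c)))   [R3 at 1]

Reduce t₂ = m(0, m(0, m(0, p(c), p(c)), p(c)), m(0, p(c), p(p(m(0, p(c), p(c)))))):
1. m(0, m(0, m(0, p(c), p(c)), p(c)), m(0, p(c), p(p(m(0, p(c), p(c))))))  →  m(0, m(0, p(c), p(c)), m(0, p(c), p(p(m(0, p(c), p(c))))))   [R3 at 2.2]
2. m(0, m(0, p(c), p(c)), m(0, p(c), p(p(m(0, p(c), p(c))))))  →  m(0, p(c), m(0, p(c), p(p(m(0, p(c), p(c))))))   [R3 at 2]
3. m(0, p(c), m(0, p(c), p(p(m(0, p(c), p(c))))))  →  m(0, p(c), p(p(m(0, p(c), p(c)))))   [R3 at 3]
4. m(0, p(c), p(p(m(0, p(c), p(c)))))  →  p(p(m(0, p(c), p(c))))   [R3 at ε]
5. p(p(m(0, p(c), p(c))))  →  p(p(p(c)))   [R3 at 1.1]

yes — NF(t₁) = p(p(p(c))), NF(t₂) = p(p(p(c)))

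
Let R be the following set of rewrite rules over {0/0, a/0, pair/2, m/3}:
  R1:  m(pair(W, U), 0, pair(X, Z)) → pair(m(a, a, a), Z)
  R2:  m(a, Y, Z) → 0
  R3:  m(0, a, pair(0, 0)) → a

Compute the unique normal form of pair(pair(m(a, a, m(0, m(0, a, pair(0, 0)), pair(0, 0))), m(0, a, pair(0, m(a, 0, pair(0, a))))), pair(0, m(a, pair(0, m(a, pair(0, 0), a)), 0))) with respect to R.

pair(pair(0, a), pair(0, 0))

1. pair(pair(m(a, a, m(0, m(0, a, pair(0, 0)), pair(0, 0))), m(0, a, pair(0, m(a, 0, pair(0, a))))), pair(0, m(a, pair(0, m(a, pair(0, 0), a)), 0)))  →  pair(pair(0, m(0, a, pair(0, m(a, 0, pair(0, a))))), pair(0, m(a, pair(0, m(a, pair(0, 0), a)), 0)))   [R2 at 1.1]
2. pair(pair(0, m(0, a, pair(0, m(a, 0, pair(0, a))))), pair(0, m(a, pair(0, m(a, pair(0, 0), a)), 0)))  →  pair(pair(0, m(0, a, pair(0, 0))), pair(0, m(a, pair(0, m(a, pair(0, 0), a)), 0)))   [R2 at 1.2.3.2]
3. pair(pair(0, m(0, a, pair(0, 0))), pair(0, m(a, pair(0, m(a, pair(0, 0), a)), 0)))  →  pair(pair(0, a), pair(0, m(a, pair(0, m(a, pair(0, 0), a)), 0)))   [R3 at 1.2]
4. pair(pair(0, a), pair(0, m(a, pair(0, m(a, pair(0, 0), a)), 0)))  →  pair(pair(0, a), pair(0, 0))   [R2 at 2.2]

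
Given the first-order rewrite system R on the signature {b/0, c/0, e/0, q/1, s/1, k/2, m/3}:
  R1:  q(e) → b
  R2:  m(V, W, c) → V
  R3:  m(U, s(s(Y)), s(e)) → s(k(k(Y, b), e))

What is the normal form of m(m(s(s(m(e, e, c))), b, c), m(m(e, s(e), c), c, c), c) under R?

s(s(e))

1. m(m(s(s(m(e, e, c))), b, c), m(m(e, s(e), c), c, c), c)  →  m(s(s(m(e, e, c))), b, c)   [R2 at ε]
2. m(s(s(m(e, e, c))), b, c)  →  s(s(m(e, e, c)))   [R2 at ε]
3. s(s(m(e, e, c)))  →  s(s(e))   [R2 at 1.1]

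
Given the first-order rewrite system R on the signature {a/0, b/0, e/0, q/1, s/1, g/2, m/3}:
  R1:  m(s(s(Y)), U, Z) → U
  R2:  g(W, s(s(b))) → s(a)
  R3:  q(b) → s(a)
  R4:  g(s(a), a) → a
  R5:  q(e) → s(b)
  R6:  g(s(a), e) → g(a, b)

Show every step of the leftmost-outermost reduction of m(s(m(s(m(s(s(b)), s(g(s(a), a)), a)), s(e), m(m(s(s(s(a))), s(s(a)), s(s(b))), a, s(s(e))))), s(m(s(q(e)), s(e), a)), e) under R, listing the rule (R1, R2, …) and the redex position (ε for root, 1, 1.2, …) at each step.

s(s(e))

1. m(s(m(s(m(s(s(b)), s(g(s(a), a)), a)), s(e), m(m(s(s(s(a))), s(s(a)), s(s(b))), a, s(s(e))))), s(m(s(q(e)), s(e), a)), e)  →  m(s(m(s(s(g(s(a), a))), s(e), m(m(s(s(s(a))), s(s(a)), s(s(b))), a, s(s(e))))), s(m(s(q(e)), s(e), a)), e)   [R1 at 1.1.1.1]
2. m(s(m(s(s(g(s(a), a))), s(e), m(m(s(s(s(a))), s(s(a)), s(s(b))), a, s(s(e))))), s(m(s(q(e)), s(e), a)), e)  →  m(s(s(e)), s(m(s(q(e)), s(e), a)), e)   [R1 at 1.1]
3. m(s(s(e)), s(m(s(q(e)), s(e), a)), e)  →  s(m(s(q(e)), s(e), a))   [R1 at ε]
4. s(m(s(q(e)), s(e), a))  →  s(m(s(s(b)), s(e), a))   [R5 at 1.1.1]
5. s(m(s(s(b)), s(e), a))  →  s(s(e))   [R1 at 1]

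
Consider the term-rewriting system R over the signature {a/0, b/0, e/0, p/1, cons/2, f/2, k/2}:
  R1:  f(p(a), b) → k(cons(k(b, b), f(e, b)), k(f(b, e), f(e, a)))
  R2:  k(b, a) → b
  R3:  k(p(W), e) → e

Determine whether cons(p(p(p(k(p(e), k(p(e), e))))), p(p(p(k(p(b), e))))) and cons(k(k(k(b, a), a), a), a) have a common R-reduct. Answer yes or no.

no — NF(t₁) = cons(p(p(p(e))), p(p(p(e)))), NF(t₂) = cons(b, a)

Reduce t₁ = cons(p(p(p(k(p(e), k(p(e), e))))), p(p(p(k(p(b), e))))):
1. cons(p(p(p(k(p(e), k(p(e), e))))), p(p(p(k(p(b), e)))))  →  cons(p(p(p(k(p(e), e)))), p(p(p(k(p(b), e)))))   [R3 at 1.1.1.1.2]
2. cons(p(p(p(k(p(e), e)))), p(p(p(k(p(b), e)))))  →  cons(p(p(p(e))), p(p(p(k(p(b), e)))))   [R3 at 1.1.1.1]
3. cons(p(p(p(e))), p(p(p(k(p(b), e)))))  →  cons(p(p(p(e))), p(p(p(e))))   [R3 at 2.1.1.1]

Reduce t₂ = cons(k(k(k(b, a), a), a), a):
1. cons(k(k(k(b, a), a), a), a)  →  cons(k(k(b, a), a), a)   [R2 at 1.1.1]
2. cons(k(k(b, a), a), a)  →  cons(k(b, a), a)   [R2 at 1.1]
3. cons(k(b, a), a)  →  cons(b, a)   [R2 at 1]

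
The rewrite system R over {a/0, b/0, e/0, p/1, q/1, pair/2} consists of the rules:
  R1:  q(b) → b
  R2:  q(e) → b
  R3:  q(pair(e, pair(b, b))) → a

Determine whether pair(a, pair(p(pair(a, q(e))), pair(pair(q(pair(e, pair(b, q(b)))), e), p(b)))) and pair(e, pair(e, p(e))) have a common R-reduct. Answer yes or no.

no — NF(t₁) = pair(a, pair(p(pair(a, b)), pair(pair(a, e), p(b)))), NF(t₂) = pair(e, pair(e, p(e)))

Reduce t₁ = pair(a, pair(p(pair(a, q(e))), pair(pair(q(pair(e, pair(b, q(b)))), e), p(b)))):
1. pair(a, pair(p(pair(a, q(e))), pair(pair(q(pair(e, pair(b, q(b)))), e), p(b))))  →  pair(a, pair(p(pair(a, b)), pair(pair(q(pair(e, pair(b, q(b)))), e), p(b))))   [R2 at 2.1.1.2]
2. pair(a, pair(p(pair(a, b)), pair(pair(q(pair(e, pair(b, q(b)))), e), p(b))))  →  pair(a, pair(p(pair(a, b)), pair(pair(q(pair(e, pair(b, b))), e), p(b))))   [R1 at 2.2.1.1.1.2.2]
3. pair(a, pair(p(pair(a, b)), pair(pair(q(pair(e, pair(b, b))), e), p(b))))  →  pair(a, pair(p(pair(a, b)), pair(pair(a, e), p(b))))   [R3 at 2.2.1.1]

Reduce t₂ = pair(e, pair(e, p(e))):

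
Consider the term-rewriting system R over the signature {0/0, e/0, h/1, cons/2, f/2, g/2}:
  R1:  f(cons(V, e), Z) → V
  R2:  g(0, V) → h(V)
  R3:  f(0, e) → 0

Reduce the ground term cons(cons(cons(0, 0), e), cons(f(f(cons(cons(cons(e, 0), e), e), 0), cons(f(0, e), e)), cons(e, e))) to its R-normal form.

1. cons(cons(cons(0, 0), e), cons(f(f(cons(cons(cons(e, 0), e), e), 0), cons(f(0, e), e)), cons(e, e)))  →  cons(cons(cons(0, 0), e), cons(f(cons(cons(e, 0), e), cons(f(0, e), e)), cons(e, e)))   [R1 at 2.1.1]
2. cons(cons(cons(0, 0), e), cons(f(cons(cons(e, 0), e), cons(f(0, e), e)), cons(e, e)))  →  cons(cons(cons(0, 0), e), cons(cons(e, 0), cons(e, e)))   [R1 at 2.1]

cons(cons(cons(0, 0), e), cons(cons(e, 0), cons(e, e)))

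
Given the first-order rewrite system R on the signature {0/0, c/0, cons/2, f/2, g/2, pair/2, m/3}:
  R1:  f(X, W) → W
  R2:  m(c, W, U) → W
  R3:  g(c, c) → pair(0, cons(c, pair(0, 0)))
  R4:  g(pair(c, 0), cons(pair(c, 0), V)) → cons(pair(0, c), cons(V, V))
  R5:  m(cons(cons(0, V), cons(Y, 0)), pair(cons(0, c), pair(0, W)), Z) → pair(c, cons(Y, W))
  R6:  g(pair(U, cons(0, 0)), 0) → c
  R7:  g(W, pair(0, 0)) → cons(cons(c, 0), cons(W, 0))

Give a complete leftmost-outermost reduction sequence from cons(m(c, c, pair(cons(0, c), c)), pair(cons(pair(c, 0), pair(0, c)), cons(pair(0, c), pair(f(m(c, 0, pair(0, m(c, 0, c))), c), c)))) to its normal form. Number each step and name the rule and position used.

cons(c, pair(cons(pair(c, 0), pair(0, c)), cons(pair(0, c), pair(c, c))))

1. cons(m(c, c, pair(cons(0, c), c)), pair(cons(pair(c, 0), pair(0, c)), cons(pair(0, c), pair(f(m(c, 0, pair(0, m(c, 0, c))), c), c))))  →  cons(c, pair(cons(pair(c, 0), pair(0, c)), cons(pair(0, c), pair(f(m(c, 0, pair(0, m(c, 0, c))), c), c))))   [R2 at 1]
2. cons(c, pair(cons(pair(c, 0), pair(0, c)), cons(pair(0, c), pair(f(m(c, 0, pair(0, m(c, 0, c))), c), c))))  →  cons(c, pair(cons(pair(c, 0), pair(0, c)), cons(pair(0, c), pair(c, c))))   [R1 at 2.2.2.1]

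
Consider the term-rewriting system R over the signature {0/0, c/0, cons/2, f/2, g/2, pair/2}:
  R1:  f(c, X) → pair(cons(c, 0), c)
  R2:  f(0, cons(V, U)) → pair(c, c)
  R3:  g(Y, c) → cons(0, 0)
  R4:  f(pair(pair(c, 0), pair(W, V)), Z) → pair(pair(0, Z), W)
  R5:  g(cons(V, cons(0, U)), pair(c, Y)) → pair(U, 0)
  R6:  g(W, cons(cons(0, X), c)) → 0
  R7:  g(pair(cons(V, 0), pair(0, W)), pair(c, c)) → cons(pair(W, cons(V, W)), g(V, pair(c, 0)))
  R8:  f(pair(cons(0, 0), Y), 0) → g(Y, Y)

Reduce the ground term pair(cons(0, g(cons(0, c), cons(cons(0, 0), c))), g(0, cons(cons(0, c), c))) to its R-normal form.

1. pair(cons(0, g(cons(0, c), cons(cons(0, 0), c))), g(0, cons(cons(0, c), c)))  →  pair(cons(0, 0), g(0, cons(cons(0, c), c)))   [R6 at 1.2]
2. pair(cons(0, 0), g(0, cons(cons(0, c), c)))  →  pair(cons(0, 0), 0)   [R6 at 2]

pair(cons(0, 0), 0)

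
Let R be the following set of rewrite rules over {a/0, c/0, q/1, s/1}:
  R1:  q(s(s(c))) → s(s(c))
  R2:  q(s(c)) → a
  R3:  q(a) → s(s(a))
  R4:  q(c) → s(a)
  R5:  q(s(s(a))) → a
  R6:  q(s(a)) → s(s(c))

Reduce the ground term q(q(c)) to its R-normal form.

s(s(c))

1. q(q(c))  →  q(s(a))   [R4 at 1]
2. q(s(a))  →  s(s(c))   [R6 at ε]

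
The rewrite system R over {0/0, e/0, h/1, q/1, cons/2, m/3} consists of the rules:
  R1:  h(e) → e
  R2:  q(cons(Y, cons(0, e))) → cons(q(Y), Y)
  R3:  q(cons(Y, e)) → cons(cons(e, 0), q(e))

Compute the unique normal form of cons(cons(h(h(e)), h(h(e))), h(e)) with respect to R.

cons(cons(e, e), e)

1. cons(cons(h(h(e)), h(h(e))), h(e))  →  cons(cons(h(e), h(h(e))), h(e))   [R1 at 1.1.1]
2. cons(cons(h(e), h(h(e))), h(e))  →  cons(cons(e, h(h(e))), h(e))   [R1 at 1.1]
3. cons(cons(e, h(h(e))), h(e))  →  cons(cons(e, h(e)), h(e))   [R1 at 1.2.1]
4. cons(cons(e, h(e)), h(e))  →  cons(cons(e, e), h(e))   [R1 at 1.2]
5. cons(cons(e, e), h(e))  →  cons(cons(e, e), e)   [R1 at 2]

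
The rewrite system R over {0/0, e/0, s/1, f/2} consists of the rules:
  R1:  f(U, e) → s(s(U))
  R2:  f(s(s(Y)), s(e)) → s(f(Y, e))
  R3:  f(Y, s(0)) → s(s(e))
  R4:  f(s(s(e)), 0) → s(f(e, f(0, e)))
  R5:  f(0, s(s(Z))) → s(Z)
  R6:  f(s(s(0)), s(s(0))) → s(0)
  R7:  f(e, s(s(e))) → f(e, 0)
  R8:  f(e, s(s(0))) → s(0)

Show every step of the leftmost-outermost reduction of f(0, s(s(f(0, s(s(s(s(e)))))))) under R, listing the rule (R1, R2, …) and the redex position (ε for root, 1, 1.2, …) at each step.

1. f(0, s(s(f(0, s(s(s(s(e))))))))  →  s(f(0, s(s(s(s(e))))))   [R5 at ε]
2. s(f(0, s(s(s(s(e))))))  →  s(s(s(s(e))))   [R5 at 1]

s(s(s(s(e))))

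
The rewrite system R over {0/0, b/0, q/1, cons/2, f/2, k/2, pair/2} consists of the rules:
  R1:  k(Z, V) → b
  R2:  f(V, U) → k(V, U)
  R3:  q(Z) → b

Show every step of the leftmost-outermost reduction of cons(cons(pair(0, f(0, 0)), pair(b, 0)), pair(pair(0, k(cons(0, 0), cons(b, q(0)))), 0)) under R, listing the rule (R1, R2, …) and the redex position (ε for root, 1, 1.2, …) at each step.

cons(cons(pair(0, b), pair(b, 0)), pair(pair(0, b), 0))

1. cons(cons(pair(0, f(0, 0)), pair(b, 0)), pair(pair(0, k(cons(0, 0), cons(b, q(0)))), 0))  →  cons(cons(pair(0, k(0, 0)), pair(b, 0)), pair(pair(0, k(cons(0, 0), cons(b, q(0)))), 0))   [R2 at 1.1.2]
2. cons(cons(pair(0, k(0, 0)), pair(b, 0)), pair(pair(0, k(cons(0, 0), cons(b, q(0)))), 0))  →  cons(cons(pair(0, b), pair(b, 0)), pair(pair(0, k(cons(0, 0), cons(b, q(0)))), 0))   [R1 at 1.1.2]
3. cons(cons(pair(0, b), pair(b, 0)), pair(pair(0, k(cons(0, 0), cons(b, q(0)))), 0))  →  cons(cons(pair(0, b), pair(b, 0)), pair(pair(0, b), 0))   [R1 at 2.1.2]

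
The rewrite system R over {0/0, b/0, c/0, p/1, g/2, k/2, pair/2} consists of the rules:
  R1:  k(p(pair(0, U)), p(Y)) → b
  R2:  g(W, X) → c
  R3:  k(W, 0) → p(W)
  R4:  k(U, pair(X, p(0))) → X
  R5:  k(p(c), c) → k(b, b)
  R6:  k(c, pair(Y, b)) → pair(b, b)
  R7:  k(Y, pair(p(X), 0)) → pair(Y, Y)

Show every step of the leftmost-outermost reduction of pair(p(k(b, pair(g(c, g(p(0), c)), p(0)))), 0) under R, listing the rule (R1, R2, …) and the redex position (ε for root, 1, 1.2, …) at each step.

pair(p(c), 0)

1. pair(p(k(b, pair(g(c, g(p(0), c)), p(0)))), 0)  →  pair(p(g(c, g(p(0), c))), 0)   [R4 at 1.1]
2. pair(p(g(c, g(p(0), c))), 0)  →  pair(p(c), 0)   [R2 at 1.1]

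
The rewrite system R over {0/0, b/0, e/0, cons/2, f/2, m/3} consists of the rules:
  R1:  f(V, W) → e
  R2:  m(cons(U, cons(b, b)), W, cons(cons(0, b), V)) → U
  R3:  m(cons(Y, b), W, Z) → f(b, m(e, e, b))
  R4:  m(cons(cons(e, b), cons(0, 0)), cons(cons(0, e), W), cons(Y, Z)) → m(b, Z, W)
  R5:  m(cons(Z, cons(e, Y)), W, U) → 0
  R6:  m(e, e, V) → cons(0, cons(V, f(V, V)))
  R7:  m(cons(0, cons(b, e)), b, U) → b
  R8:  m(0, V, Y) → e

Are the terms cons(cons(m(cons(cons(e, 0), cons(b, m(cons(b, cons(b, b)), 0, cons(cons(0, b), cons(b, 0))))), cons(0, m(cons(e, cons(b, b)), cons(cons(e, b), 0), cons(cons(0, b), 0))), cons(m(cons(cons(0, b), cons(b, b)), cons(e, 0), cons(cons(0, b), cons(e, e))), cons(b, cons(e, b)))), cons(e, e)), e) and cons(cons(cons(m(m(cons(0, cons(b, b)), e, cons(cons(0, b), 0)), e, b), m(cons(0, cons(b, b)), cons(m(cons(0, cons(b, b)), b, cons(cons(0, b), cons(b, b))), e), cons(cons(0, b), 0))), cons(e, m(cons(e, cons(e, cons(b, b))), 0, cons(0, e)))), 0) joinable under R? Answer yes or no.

Reduce t₁ = cons(cons(m(cons(cons(e, 0), cons(b, m(cons(b, cons(b, b)), 0, cons(cons(0, b), cons(b, 0))))), cons(0, m(cons(e, cons(b, b)), cons(cons(e, b), 0), cons(cons(0, b), 0))), cons(m(cons(cons(0, b), cons(b, b)), cons(e, 0), cons(cons(0, b), cons(e, e))), cons(b, cons(e, b)))), cons(e, e)), e):
1. cons(cons(m(cons(cons(e, 0), cons(b, m(cons(b, cons(b, b)), 0, cons(cons(0, b), cons(b, 0))))), cons(0, m(cons(e, cons(b, b)), cons(cons(e, b), 0), cons(cons(0, b), 0))), cons(m(cons(cons(0, b), cons(b, b)), cons(e, 0), cons(cons(0, b), cons(e, e))), cons(b, cons(e, b)))), cons(e, e)), e)  →  cons(cons(m(cons(cons(e, 0), cons(b, b)), cons(0, m(cons(e, cons(b, b)), cons(cons(e, b), 0), cons(cons(0, b), 0))), cons(m(cons(cons(0, b), cons(b, b)), cons(e, 0), cons(cons(0, b), cons(e, e))), cons(b, cons(e, b)))), cons(e, e)), e)   [R2 at 1.1.1.2.2]
2. cons(cons(m(cons(cons(e, 0), cons(b, b)), cons(0, m(cons(e, cons(b, b)), cons(cons(e, b), 0), cons(cons(0, b), 0))), cons(m(cons(cons(0, b), cons(b, b)), cons(e, 0), cons(cons(0, b), cons(e, e))), cons(b, cons(e, b)))), cons(e, e)), e)  →  cons(cons(m(cons(cons(e, 0), cons(b, b)), cons(0, e), cons(m(cons(cons(0, b), cons(b, b)), cons(e, 0), cons(cons(0, b), cons(e, e))), cons(b, cons(e, b)))), cons(e, e)), e)   [R2 at 1.1.2.2]
3. cons(cons(m(cons(cons(e, 0), cons(b, b)), cons(0, e), cons(m(cons(cons(0, b), cons(b, b)), cons(e, 0), cons(cons(0, b), cons(e, e))), cons(b, cons(e, b)))), cons(e, e)), e)  →  cons(cons(m(cons(cons(e, 0), cons(b, b)), cons(0, e), cons(cons(0, b), cons(b, cons(e, b)))), cons(e, e)), e)   [R2 at 1.1.3.1]
4. cons(cons(m(cons(cons(e, 0), cons(b, b)), cons(0, e), cons(cons(0, b), cons(b, cons(e, b)))), cons(e, e)), e)  →  cons(cons(cons(e, 0), cons(e, e)), e)   [R2 at 1.1]

Reduce t₂ = cons(cons(cons(m(m(cons(0, cons(b, b)), e, cons(cons(0, b), 0)), e, b), m(cons(0, cons(b, b)), cons(m(cons(0, cons(b, b)), b, cons(cons(0, b), cons(b, b))), e), cons(cons(0, b), 0))), cons(e, m(cons(e, cons(e, cons(b, b))), 0, cons(0, e)))), 0):
1. cons(cons(cons(m(m(cons(0, cons(b, b)), e, cons(cons(0, b), 0)), e, b), m(cons(0, cons(b, b)), cons(m(cons(0, cons(b, b)), b, cons(cons(0, b), cons(b, b))), e), cons(cons(0, b), 0))), cons(e, m(cons(e, cons(e, cons(b, b))), 0, cons(0, e)))), 0)  →  cons(cons(cons(m(0, e, b), m(cons(0, cons(b, b)), cons(m(cons(0, cons(b, b)), b, cons(cons(0, b), cons(b, b))), e), cons(cons(0, b), 0))), cons(e, m(cons(e, cons(e, cons(b, b))), 0, cons(0, e)))), 0)   [R2 at 1.1.1.1]
2. cons(cons(cons(m(0, e, b), m(cons(0, cons(b, b)), cons(m(cons(0, cons(b, b)), b, cons(cons(0, b), cons(b, b))), e), cons(cons(0, b), 0))), cons(e, m(cons(e, cons(e, cons(b, b))), 0, cons(0, e)))), 0)  →  cons(cons(cons(e, m(cons(0, cons(b, b)), cons(m(cons(0, cons(b, b)), b, cons(cons(0, b), cons(b, b))), e), cons(cons(0, b), 0))), cons(e, m(cons(e, cons(e, cons(b, b))), 0, cons(0, e)))), 0)   [R8 at 1.1.1]
3. cons(cons(cons(e, m(cons(0, cons(b, b)), cons(m(cons(0, cons(b, b)), b, cons(cons(0, b), cons(b, b))), e), cons(cons(0, b), 0))), cons(e, m(cons(e, cons(e, cons(b, b))), 0, cons(0, e)))), 0)  →  cons(cons(cons(e, 0), cons(e, m(cons(e, cons(e, cons(b, b))), 0, cons(0, e)))), 0)   [R2 at 1.1.2]
4. cons(cons(cons(e, 0), cons(e, m(cons(e, cons(e, cons(b, b))), 0, cons(0, e)))), 0)  →  cons(cons(cons(e, 0), cons(e, 0)), 0)   [R5 at 1.2.2]

no — NF(t₁) = cons(cons(cons(e, 0), cons(e, e)), e), NF(t₂) = cons(cons(cons(e, 0), cons(e, 0)), 0)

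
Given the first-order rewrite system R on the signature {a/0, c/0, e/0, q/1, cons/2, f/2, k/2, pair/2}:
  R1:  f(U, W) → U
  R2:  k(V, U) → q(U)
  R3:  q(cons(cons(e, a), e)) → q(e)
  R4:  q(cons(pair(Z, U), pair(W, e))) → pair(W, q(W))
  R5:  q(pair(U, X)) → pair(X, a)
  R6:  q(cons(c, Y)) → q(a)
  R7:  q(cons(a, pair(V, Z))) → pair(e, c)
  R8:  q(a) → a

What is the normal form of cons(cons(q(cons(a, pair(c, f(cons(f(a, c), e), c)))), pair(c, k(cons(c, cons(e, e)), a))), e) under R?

1. cons(cons(q(cons(a, pair(c, f(cons(f(a, c), e), c)))), pair(c, k(cons(c, cons(e, e)), a))), e)  →  cons(cons(pair(e, c), pair(c, k(cons(c, cons(e, e)), a))), e)   [R7 at 1.1]
2. cons(cons(pair(e, c), pair(c, k(cons(c, cons(e, e)), a))), e)  →  cons(cons(pair(e, c), pair(c, q(a))), e)   [R2 at 1.2.2]
3. cons(cons(pair(e, c), pair(c, q(a))), e)  →  cons(cons(pair(e, c), pair(c, a)), e)   [R8 at 1.2.2]

cons(cons(pair(e, c), pair(c, a)), e)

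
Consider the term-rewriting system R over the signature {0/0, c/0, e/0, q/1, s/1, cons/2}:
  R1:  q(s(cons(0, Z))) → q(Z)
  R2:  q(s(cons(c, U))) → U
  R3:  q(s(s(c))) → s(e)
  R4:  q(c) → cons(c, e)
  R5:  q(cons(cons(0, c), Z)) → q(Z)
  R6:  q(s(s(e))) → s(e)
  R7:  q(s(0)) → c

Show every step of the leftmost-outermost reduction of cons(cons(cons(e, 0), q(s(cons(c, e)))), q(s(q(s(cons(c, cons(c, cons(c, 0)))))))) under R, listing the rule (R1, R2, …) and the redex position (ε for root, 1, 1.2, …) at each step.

cons(cons(cons(e, 0), e), cons(c, 0))

1. cons(cons(cons(e, 0), q(s(cons(c, e)))), q(s(q(s(cons(c, cons(c, cons(c, 0))))))))  →  cons(cons(cons(e, 0), e), q(s(q(s(cons(c, cons(c, cons(c, 0))))))))   [R2 at 1.2]
2. cons(cons(cons(e, 0), e), q(s(q(s(cons(c, cons(c, cons(c, 0))))))))  →  cons(cons(cons(e, 0), e), q(s(cons(c, cons(c, 0)))))   [R2 at 2.1.1]
3. cons(cons(cons(e, 0), e), q(s(cons(c, cons(c, 0)))))  →  cons(cons(cons(e, 0), e), cons(c, 0))   [R2 at 2]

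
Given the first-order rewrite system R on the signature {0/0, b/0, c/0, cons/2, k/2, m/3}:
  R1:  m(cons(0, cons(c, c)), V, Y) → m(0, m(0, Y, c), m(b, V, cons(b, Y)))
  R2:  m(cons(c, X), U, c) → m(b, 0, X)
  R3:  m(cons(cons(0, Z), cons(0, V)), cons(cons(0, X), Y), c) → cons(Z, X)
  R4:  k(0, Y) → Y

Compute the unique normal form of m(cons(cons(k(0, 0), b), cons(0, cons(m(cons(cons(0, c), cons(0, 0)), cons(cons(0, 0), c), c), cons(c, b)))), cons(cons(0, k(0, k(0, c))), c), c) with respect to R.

1. m(cons(cons(k(0, 0), b), cons(0, cons(m(cons(cons(0, c), cons(0, 0)), cons(cons(0, 0), c), c), cons(c, b)))), cons(cons(0, k(0, k(0, c))), c), c)  →  m(cons(cons(0, b), cons(0, cons(m(cons(cons(0, c), cons(0, 0)), cons(cons(0, 0), c), c), cons(c, b)))), cons(cons(0, k(0, k(0, c))), c), c)   [R4 at 1.1.1]
2. m(cons(cons(0, b), cons(0, cons(m(cons(cons(0, c), cons(0, 0)), cons(cons(0, 0), c), c), cons(c, b)))), cons(cons(0, k(0, k(0, c))), c), c)  →  cons(b, k(0, k(0, c)))   [R3 at ε]
3. cons(b, k(0, k(0, c)))  →  cons(b, k(0, c))   [R4 at 2]
4. cons(b, k(0, c))  →  cons(b, c)   [R4 at 2]

cons(b, c)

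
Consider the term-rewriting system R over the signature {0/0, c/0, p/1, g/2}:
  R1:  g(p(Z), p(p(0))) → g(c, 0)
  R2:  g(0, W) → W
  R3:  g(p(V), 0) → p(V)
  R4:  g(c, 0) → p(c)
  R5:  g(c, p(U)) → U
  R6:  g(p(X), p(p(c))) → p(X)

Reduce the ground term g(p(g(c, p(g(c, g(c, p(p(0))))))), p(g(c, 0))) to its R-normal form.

p(0)

1. g(p(g(c, p(g(c, g(c, p(p(0))))))), p(g(c, 0)))  →  g(p(g(c, g(c, p(p(0))))), p(g(c, 0)))   [R5 at 1.1]
2. g(p(g(c, g(c, p(p(0))))), p(g(c, 0)))  →  g(p(g(c, p(0))), p(g(c, 0)))   [R5 at 1.1.2]
3. g(p(g(c, p(0))), p(g(c, 0)))  →  g(p(0), p(g(c, 0)))   [R5 at 1.1]
4. g(p(0), p(g(c, 0)))  →  g(p(0), p(p(c)))   [R4 at 2.1]
5. g(p(0), p(p(c)))  →  p(0)   [R6 at ε]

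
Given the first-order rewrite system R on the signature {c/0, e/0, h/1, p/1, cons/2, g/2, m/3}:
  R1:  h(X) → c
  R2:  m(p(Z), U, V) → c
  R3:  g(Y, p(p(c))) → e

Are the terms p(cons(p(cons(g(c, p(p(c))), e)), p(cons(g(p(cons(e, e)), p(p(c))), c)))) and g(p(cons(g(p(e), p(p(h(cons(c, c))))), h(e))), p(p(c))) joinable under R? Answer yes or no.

no — NF(t₁) = p(cons(p(cons(e, e)), p(cons(e, c)))), NF(t₂) = e

Reduce t₁ = p(cons(p(cons(g(c, p(p(c))), e)), p(cons(g(p(cons(e, e)), p(p(c))), c)))):
1. p(cons(p(cons(g(c, p(p(c))), e)), p(cons(g(p(cons(e, e)), p(p(c))), c))))  →  p(cons(p(cons(e, e)), p(cons(g(p(cons(e, e)), p(p(c))), c))))   [R3 at 1.1.1.1]
2. p(cons(p(cons(e, e)), p(cons(g(p(cons(e, e)), p(p(c))), c))))  →  p(cons(p(cons(e, e)), p(cons(e, c))))   [R3 at 1.2.1.1]

Reduce t₂ = g(p(cons(g(p(e), p(p(h(cons(c, c))))), h(e))), p(p(c))):
1. g(p(cons(g(p(e), p(p(h(cons(c, c))))), h(e))), p(p(c)))  →  e   [R3 at ε]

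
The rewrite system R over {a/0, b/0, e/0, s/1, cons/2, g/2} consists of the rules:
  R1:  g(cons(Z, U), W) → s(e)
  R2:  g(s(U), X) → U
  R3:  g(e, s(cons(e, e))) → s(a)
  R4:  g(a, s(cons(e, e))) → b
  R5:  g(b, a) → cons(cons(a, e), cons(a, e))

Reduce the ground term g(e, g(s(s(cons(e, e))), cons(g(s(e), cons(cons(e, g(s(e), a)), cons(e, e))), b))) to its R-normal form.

1. g(e, g(s(s(cons(e, e))), cons(g(s(e), cons(cons(e, g(s(e), a)), cons(e, e))), b)))  →  g(e, s(cons(e, e)))   [R2 at 2]
2. g(e, s(cons(e, e)))  →  s(a)   [R3 at ε]

s(a)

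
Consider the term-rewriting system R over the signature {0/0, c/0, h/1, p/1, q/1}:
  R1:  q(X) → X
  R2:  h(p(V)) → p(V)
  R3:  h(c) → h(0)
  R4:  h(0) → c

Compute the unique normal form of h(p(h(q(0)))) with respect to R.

p(c)

1. h(p(h(q(0))))  →  p(h(q(0)))   [R2 at ε]
2. p(h(q(0)))  →  p(h(0))   [R1 at 1.1]
3. p(h(0))  →  p(c)   [R4 at 1]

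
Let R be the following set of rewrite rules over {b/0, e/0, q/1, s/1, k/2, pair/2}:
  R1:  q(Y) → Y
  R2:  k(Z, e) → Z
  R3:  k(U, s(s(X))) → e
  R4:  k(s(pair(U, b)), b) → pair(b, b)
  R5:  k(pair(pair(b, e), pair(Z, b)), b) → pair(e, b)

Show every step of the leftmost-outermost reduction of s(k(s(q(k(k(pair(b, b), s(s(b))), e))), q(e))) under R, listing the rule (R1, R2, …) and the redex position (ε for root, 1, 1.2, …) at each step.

s(s(e))

1. s(k(s(q(k(k(pair(b, b), s(s(b))), e))), q(e)))  →  s(k(s(k(k(pair(b, b), s(s(b))), e)), q(e)))   [R1 at 1.1.1]
2. s(k(s(k(k(pair(b, b), s(s(b))), e)), q(e)))  →  s(k(s(k(pair(b, b), s(s(b)))), q(e)))   [R2 at 1.1.1]
3. s(k(s(k(pair(b, b), s(s(b)))), q(e)))  →  s(k(s(e), q(e)))   [R3 at 1.1.1]
4. s(k(s(e), q(e)))  →  s(k(s(e), e))   [R1 at 1.2]
5. s(k(s(e), e))  →  s(s(e))   [R2 at 1]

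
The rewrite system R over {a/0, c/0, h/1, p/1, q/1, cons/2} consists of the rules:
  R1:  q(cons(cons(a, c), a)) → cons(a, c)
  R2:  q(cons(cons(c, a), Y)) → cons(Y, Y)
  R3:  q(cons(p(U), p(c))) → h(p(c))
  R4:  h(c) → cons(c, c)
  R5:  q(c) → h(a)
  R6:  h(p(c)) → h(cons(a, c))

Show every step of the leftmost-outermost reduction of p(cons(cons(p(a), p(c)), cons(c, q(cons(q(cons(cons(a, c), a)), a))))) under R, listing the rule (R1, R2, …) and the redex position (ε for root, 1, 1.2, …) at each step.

1. p(cons(cons(p(a), p(c)), cons(c, q(cons(q(cons(cons(a, c), a)), a)))))  →  p(cons(cons(p(a), p(c)), cons(c, q(cons(cons(a, c), a)))))   [R1 at 1.2.2.1.1]
2. p(cons(cons(p(a), p(c)), cons(c, q(cons(cons(a, c), a)))))  →  p(cons(cons(p(a), p(c)), cons(c, cons(a, c))))   [R1 at 1.2.2]

p(cons(cons(p(a), p(c)), cons(c, cons(a, c))))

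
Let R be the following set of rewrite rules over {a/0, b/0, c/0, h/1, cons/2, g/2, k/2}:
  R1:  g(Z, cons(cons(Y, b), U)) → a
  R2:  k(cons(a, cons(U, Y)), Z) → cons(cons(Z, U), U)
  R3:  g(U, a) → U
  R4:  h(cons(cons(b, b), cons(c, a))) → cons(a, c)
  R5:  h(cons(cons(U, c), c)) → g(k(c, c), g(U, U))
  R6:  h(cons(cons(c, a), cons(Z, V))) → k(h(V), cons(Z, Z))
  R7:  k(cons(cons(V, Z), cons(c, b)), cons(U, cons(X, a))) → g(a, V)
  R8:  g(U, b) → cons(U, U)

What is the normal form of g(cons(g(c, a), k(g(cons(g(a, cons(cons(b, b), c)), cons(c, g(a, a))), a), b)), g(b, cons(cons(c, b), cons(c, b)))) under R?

cons(c, cons(cons(b, c), c))

1. g(cons(g(c, a), k(g(cons(g(a, cons(cons(b, b), c)), cons(c, g(a, a))), a), b)), g(b, cons(cons(c, b), cons(c, b))))  →  g(cons(c, k(g(cons(g(a, cons(cons(b, b), c)), cons(c, g(a, a))), a), b)), g(b, cons(cons(c, b), cons(c, b))))   [R3 at 1.1]
2. g(cons(c, k(g(cons(g(a, cons(cons(b, b), c)), cons(c, g(a, a))), a), b)), g(b, cons(cons(c, b), cons(c, b))))  →  g(cons(c, k(cons(g(a, cons(cons(b, b), c)), cons(c, g(a, a))), b)), g(b, cons(cons(c, b), cons(c, b))))   [R3 at 1.2.1]
3. g(cons(c, k(cons(g(a, cons(cons(b, b), c)), cons(c, g(a, a))), b)), g(b, cons(cons(c, b), cons(c, b))))  →  g(cons(c, k(cons(a, cons(c, g(a, a))), b)), g(b, cons(cons(c, b), cons(c, b))))   [R1 at 1.2.1.1]
4. g(cons(c, k(cons(a, cons(c, g(a, a))), b)), g(b, cons(cons(c, b), cons(c, b))))  →  g(cons(c, cons(cons(b, c), c)), g(b, cons(cons(c, b), cons(c, b))))   [R2 at 1.2]
5. g(cons(c, cons(cons(b, c), c)), g(b, cons(cons(c, b), cons(c, b))))  →  g(cons(c, cons(cons(b, c), c)), a)   [R1 at 2]
6. g(cons(c, cons(cons(b, c), c)), a)  →  cons(c, cons(cons(b, c), c))   [R3 at ε]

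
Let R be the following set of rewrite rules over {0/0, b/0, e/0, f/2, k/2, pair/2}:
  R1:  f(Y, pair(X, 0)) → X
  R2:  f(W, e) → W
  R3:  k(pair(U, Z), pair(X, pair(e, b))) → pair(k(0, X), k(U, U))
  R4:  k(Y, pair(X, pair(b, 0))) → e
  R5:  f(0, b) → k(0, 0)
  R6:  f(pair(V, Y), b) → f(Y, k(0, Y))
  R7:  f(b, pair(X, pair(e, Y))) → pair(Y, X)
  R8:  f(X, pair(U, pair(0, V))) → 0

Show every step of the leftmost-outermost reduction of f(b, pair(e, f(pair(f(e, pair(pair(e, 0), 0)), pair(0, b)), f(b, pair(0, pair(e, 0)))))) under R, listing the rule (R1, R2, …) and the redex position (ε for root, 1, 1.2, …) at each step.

1. f(b, pair(e, f(pair(f(e, pair(pair(e, 0), 0)), pair(0, b)), f(b, pair(0, pair(e, 0))))))  →  f(b, pair(e, f(pair(pair(e, 0), pair(0, b)), f(b, pair(0, pair(e, 0))))))   [R1 at 2.2.1.1]
2. f(b, pair(e, f(pair(pair(e, 0), pair(0, b)), f(b, pair(0, pair(e, 0))))))  →  f(b, pair(e, f(pair(pair(e, 0), pair(0, b)), pair(0, 0))))   [R7 at 2.2.2]
3. f(b, pair(e, f(pair(pair(e, 0), pair(0, b)), pair(0, 0))))  →  f(b, pair(e, 0))   [R1 at 2.2]
4. f(b, pair(e, 0))  →  e   [R1 at ε]

e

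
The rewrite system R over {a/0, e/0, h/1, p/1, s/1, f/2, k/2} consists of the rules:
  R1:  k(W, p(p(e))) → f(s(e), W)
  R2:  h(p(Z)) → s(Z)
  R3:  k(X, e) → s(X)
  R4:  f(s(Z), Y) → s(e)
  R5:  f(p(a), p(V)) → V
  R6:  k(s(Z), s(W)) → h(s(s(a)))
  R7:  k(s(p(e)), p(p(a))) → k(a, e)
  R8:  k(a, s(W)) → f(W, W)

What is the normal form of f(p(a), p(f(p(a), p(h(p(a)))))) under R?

s(a)

1. f(p(a), p(f(p(a), p(h(p(a))))))  →  f(p(a), p(h(p(a))))   [R5 at ε]
2. f(p(a), p(h(p(a))))  →  h(p(a))   [R5 at ε]
3. h(p(a))  →  s(a)   [R2 at ε]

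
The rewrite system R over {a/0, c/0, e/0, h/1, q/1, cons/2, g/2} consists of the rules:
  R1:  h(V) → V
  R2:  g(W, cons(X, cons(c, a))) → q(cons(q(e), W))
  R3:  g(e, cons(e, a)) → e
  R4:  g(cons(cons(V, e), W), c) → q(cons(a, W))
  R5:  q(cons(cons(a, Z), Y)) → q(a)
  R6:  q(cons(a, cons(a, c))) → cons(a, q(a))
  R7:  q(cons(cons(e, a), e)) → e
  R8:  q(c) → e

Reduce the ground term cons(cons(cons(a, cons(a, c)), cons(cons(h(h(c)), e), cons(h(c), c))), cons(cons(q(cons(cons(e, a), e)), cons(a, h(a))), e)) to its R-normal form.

cons(cons(cons(a, cons(a, c)), cons(cons(c, e), cons(c, c))), cons(cons(e, cons(a, a)), e))

1. cons(cons(cons(a, cons(a, c)), cons(cons(h(h(c)), e), cons(h(c), c))), cons(cons(q(cons(cons(e, a), e)), cons(a, h(a))), e))  →  cons(cons(cons(a, cons(a, c)), cons(cons(h(c), e), cons(h(c), c))), cons(cons(q(cons(cons(e, a), e)), cons(a, h(a))), e))   [R1 at 1.2.1.1]
2. cons(cons(cons(a, cons(a, c)), cons(cons(h(c), e), cons(h(c), c))), cons(cons(q(cons(cons(e, a), e)), cons(a, h(a))), e))  →  cons(cons(cons(a, cons(a, c)), cons(cons(c, e), cons(h(c), c))), cons(cons(q(cons(cons(e, a), e)), cons(a, h(a))), e))   [R1 at 1.2.1.1]
3. cons(cons(cons(a, cons(a, c)), cons(cons(c, e), cons(h(c), c))), cons(cons(q(cons(cons(e, a), e)), cons(a, h(a))), e))  →  cons(cons(cons(a, cons(a, c)), cons(cons(c, e), cons(c, c))), cons(cons(q(cons(cons(e, a), e)), cons(a, h(a))), e))   [R1 at 1.2.2.1]
4. cons(cons(cons(a, cons(a, c)), cons(cons(c, e), cons(c, c))), cons(cons(q(cons(cons(e, a), e)), cons(a, h(a))), e))  →  cons(cons(cons(a, cons(a, c)), cons(cons(c, e), cons(c, c))), cons(cons(e, cons(a, h(a))), e))   [R7 at 2.1.1]
5. cons(cons(cons(a, cons(a, c)), cons(cons(c, e), cons(c, c))), cons(cons(e, cons(a, h(a))), e))  →  cons(cons(cons(a, cons(a, c)), cons(cons(c, e), cons(c, c))), cons(cons(e, cons(a, a)), e))   [R1 at 2.1.2.2]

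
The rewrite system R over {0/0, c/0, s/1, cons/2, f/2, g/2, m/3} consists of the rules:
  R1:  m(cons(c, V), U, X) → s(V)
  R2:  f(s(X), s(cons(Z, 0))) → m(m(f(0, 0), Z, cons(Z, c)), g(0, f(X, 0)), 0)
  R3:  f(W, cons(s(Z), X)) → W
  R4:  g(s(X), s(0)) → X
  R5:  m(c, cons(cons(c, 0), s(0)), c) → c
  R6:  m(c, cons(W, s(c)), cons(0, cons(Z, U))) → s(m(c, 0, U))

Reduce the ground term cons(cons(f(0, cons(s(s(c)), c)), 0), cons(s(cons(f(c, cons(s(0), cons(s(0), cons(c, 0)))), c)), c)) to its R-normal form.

1. cons(cons(f(0, cons(s(s(c)), c)), 0), cons(s(cons(f(c, cons(s(0), cons(s(0), cons(c, 0)))), c)), c))  →  cons(cons(0, 0), cons(s(cons(f(c, cons(s(0), cons(s(0), cons(c, 0)))), c)), c))   [R3 at 1.1]
2. cons(cons(0, 0), cons(s(cons(f(c, cons(s(0), cons(s(0), cons(c, 0)))), c)), c))  →  cons(cons(0, 0), cons(s(cons(c, c)), c))   [R3 at 2.1.1.1]

cons(cons(0, 0), cons(s(cons(c, c)), c))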